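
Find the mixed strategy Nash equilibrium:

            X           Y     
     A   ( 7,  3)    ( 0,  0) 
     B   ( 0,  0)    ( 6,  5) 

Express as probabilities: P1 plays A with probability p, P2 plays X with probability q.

p = 0.625, q = 0.4615

Work:
Find probabilities that make opponent indifferent:
P2 chooses q to make P1 indifferent between A and B
P1 chooses p to make P2 indifferent between X and Y
Mixed NE: P1 plays (A: 0.625, B: 0.375), P2 plays (X: 0.4615, Y: 0.5385)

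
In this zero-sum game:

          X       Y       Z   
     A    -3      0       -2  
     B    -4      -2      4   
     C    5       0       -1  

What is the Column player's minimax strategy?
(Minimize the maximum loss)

Column should play Y, value = 0

Work:
Column player minimizes Row's maximum payoff:
Column X: max payoff to Row = 5
Column Y: max payoff to Row = 0
Column Z: max payoff to Row = 4
Minimum is 0, achieved by column Y.
Minimax strategy: Y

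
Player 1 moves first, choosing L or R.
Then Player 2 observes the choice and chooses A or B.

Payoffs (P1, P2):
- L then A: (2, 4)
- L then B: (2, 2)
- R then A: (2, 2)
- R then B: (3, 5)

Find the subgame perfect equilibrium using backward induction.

P1 plays R, P2 plays A after L and B after R; Payoff (3, 5)

Work:
Backward induction:
After L: P2 chooses A → P1 gets 2
After R: P2 chooses B → P1 gets 3
P1 chooses R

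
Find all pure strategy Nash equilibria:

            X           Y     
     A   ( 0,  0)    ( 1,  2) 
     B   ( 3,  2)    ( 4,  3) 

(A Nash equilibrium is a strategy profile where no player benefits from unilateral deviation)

Nash equilibrium: (B, Y)

Work:
Best responses:
  P1 vs X: payoffs [0, 3] → best response B (payoff 3)
  P1 vs Y: payoffs [1, 4] → best response B (payoff 4)
  P2 vs A: payoffs [0, 2] → best response Y (payoff 2)
  P2 vs B: payoffs [2, 3] → best response Y (payoff 3)
Mutual best responses: (B,Y) → Nash equilibria.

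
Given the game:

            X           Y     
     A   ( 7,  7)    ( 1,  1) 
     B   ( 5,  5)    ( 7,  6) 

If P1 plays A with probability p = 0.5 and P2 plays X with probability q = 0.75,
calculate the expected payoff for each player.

E[P1] = 5.5, E[P2] = 5.375

Work:
E[P1] = p·q·π₁(A,X) + p·(1-q)·π₁(A,Y) + (1-p)·q·π₁(B,X) + (1-p)·(1-q)·π₁(B,Y)
= 0.5·0.75·7 + 0.5·0.25·1 + 0.5·0.75·5 + 0.5·0.25·7
= 5.5

E[P2] = 5.375 (similar calculation)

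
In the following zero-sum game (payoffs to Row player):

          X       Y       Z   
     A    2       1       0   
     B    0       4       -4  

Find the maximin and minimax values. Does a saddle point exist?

Maximin = 0, Minimax = 0, Saddle: True

Work:
Row minimums: [0, -4] → maximin = 0
Column maximums: [2, 4, 0] → minimax = 0
Saddle point exists! Game value = 0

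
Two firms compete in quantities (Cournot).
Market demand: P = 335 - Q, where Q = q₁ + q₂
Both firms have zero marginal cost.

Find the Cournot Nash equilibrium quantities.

q₁* = q₂* = 111.67; P* = 111.67

Work:
Profit: π_i = P·q_i = (a - q_i - q_j)·q_i
FOC: ∂π_i/∂q_i = a - 2q_i - q_j = 0
Reaction function: q_i = (335 - q_j)/2
Symmetry: q* = 335/3 = 111.67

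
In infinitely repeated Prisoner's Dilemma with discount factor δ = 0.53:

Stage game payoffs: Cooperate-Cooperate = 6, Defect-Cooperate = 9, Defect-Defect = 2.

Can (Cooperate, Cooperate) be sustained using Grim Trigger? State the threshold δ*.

δ* = 0.4286; since δ = 0.53 ≥ 0.4286, cooperation can be sustained

Work:
For Grim Trigger:
Cooperate forever: 6/(1-δ)
Defect then punished: 9 + 2·δ/(1-δ)
Need: 6/(1-δ) ≥ 9 + 2·δ/(1-δ)
Solving: δ ≥ (T-R)/(T-P) = (9-6)/(9-2) = 0.4286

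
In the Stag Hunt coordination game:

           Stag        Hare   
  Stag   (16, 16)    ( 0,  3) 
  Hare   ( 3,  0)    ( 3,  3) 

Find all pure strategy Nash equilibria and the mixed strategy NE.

Pure NE: (Stag, Stag) and (Hare, Hare); Mixed NE: p = 0.1875, q = 0.1875

Work:
Check pure NE:
(Stag, Stag): (16, 16) - no unilateral deviation beneficial
(Hare, Hare): (3, 3) - no unilateral deviation beneficial
Mixed NE: P1 plays Stag with p = 0.1875, P2 plays Stag with q = 0.1875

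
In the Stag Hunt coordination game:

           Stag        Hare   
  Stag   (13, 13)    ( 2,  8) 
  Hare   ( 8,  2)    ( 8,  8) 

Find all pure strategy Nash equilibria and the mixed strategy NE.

Pure NE: (Stag, Stag) and (Hare, Hare); Mixed NE: p = 0.5455, q = 0.5455

Work:
Check pure NE:
(Stag, Stag): (13, 13) - no unilateral deviation beneficial
(Hare, Hare): (8, 8) - no unilateral deviation beneficial
Mixed NE: P1 plays Stag with p = 0.5455, P2 plays Stag with q = 0.5455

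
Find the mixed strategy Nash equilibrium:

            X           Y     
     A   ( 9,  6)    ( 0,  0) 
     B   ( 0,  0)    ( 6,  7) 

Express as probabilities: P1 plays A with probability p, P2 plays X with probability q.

p = 0.5385, q = 0.4

Work:
Find probabilities that make opponent indifferent:
P2 chooses q to make P1 indifferent between A and B
P1 chooses p to make P2 indifferent between X and Y
Mixed NE: P1 plays (A: 0.5385, B: 0.4615), P2 plays (X: 0.4, Y: 0.6)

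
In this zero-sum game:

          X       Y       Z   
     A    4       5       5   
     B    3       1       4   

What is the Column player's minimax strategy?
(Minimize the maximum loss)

Column should play X, value = 4

Work:
Column player minimizes Row's maximum payoff:
Column X: max payoff to Row = 4
Column Y: max payoff to Row = 5
Column Z: max payoff to Row = 5
Minimum is 4, achieved by column X.
Minimax strategy: X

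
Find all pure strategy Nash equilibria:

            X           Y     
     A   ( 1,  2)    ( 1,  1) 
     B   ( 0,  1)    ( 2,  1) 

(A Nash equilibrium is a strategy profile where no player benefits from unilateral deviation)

Nash equilibrium: (A, X), (B, Y)

Work:
Best responses:
  P1 vs X: payoffs [1, 0] → best response A (payoff 1)
  P1 vs Y: payoffs [1, 2] → best response B (payoff 2)
  P2 vs A: payoffs [2, 1] → best response X (payoff 2)
  P2 vs B: payoffs [1, 1] → best response X/Y (payoff 1)
Mutual best responses: (A,X), (B,Y) → Nash equilibria.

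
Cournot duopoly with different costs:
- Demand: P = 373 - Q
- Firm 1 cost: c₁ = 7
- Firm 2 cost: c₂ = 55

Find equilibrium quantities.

q₁* = 138.0, q₂* = 90.0

Work:
Reaction: q₁ = (373 - 7 - q₂)/2
Reaction: q₂ = (373 - 55 - q₁)/2
Solve simultaneously:
q₁* = (373 - 2×7 + 55)/3 = 138.0
q₂* = (373 - 2×55 + 7)/3 = 90.0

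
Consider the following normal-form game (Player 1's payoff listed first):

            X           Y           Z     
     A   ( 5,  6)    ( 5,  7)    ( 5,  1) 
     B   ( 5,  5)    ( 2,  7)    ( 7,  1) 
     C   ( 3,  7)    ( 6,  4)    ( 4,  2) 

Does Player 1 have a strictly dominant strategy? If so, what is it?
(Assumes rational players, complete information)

No strictly dominant strategy exists for Player 1

Work:
A strategy strictly dominates another if it gives a strictly higher payoff against every opponent action. Compare each pair of P1's strategies column-by-column:
  A vs B: [5 vs 5, 5 vs 2, 5 vs 7] → A does not strictly dominate B (column X: 5 ≤ 5)
  A vs C: [5 vs 3, 5 vs 6, 5 vs 4] → A does not strictly dominate C (column Y: 5 ≤ 6)
  B vs A: [5 vs 5, 2 vs 5, 7 vs 5] → B does not strictly dominate A (column X: 5 ≤ 5)
  B vs C: [5 vs 3, 2 vs 6, 7 vs 4] → B does not strictly dominate C (column Y: 2 ≤ 6)
  C vs A: [3 vs 5, 6 vs 5, 4 vs 5] → C does not strictly dominate A (column X: 3 ≤ 5)
  C vs B: [3 vs 5, 6 vs 2, 4 vs 7] → C does not strictly dominate B (column X: 3 ≤ 5)
No single strategy strictly dominates all others → no strictly dominant strategy.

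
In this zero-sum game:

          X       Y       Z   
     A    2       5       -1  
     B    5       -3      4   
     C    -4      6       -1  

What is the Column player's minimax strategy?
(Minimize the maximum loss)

Column should play Z, value = 4

Work:
Column player minimizes Row's maximum payoff:
Column X: max payoff to Row = 5
Column Y: max payoff to Row = 6
Column Z: max payoff to Row = 4
Minimum is 4, achieved by column Z.
Minimax strategy: Z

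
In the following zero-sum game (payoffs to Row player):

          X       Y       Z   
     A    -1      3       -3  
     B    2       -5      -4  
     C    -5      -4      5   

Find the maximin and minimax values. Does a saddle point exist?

Maximin = -3, Minimax = 2, Saddle: False

Work:
Row minimums: [-3, -5, -5] → maximin = -3
Column maximums: [2, 3, 5] → minimax = 2
No saddle point (maximin ≠ minimax). Mixed strategy needed.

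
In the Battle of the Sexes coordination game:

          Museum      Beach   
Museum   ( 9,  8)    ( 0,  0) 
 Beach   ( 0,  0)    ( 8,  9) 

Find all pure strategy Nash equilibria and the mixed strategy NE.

Pure NE: (Museum, Museum) and (Beach, Beach); Mixed NE: p = 0.5294, q = 0.4706

Work:
Check pure NE:
(Museum, Museum): (9, 8) - no unilateral deviation beneficial
(Beach, Beach): (8, 9) - no unilateral deviation beneficial
Mixed NE: P1 plays Museum with p = 0.5294, P2 plays Museum with q = 0.4706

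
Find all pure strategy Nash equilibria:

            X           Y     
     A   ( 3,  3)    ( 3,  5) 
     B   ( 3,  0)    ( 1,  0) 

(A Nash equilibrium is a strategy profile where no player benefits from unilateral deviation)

Nash equilibrium: (A, Y), (B, X)

Work:
Best responses:
  P1 vs X: payoffs [3, 3] → best response A/B (payoff 3)
  P1 vs Y: payoffs [3, 1] → best response A (payoff 3)
  P2 vs A: payoffs [3, 5] → best response Y (payoff 5)
  P2 vs B: payoffs [0, 0] → best response X/Y (payoff 0)
Mutual best responses: (A,Y), (B,X) → Nash equilibria.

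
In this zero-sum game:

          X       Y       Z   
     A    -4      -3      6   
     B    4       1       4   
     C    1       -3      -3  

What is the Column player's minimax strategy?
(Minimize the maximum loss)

Column should play Y, value = 1

Work:
Column player minimizes Row's maximum payoff:
Column X: max payoff to Row = 4
Column Y: max payoff to Row = 1
Column Z: max payoff to Row = 6
Minimum is 1, achieved by column Y.
Minimax strategy: Y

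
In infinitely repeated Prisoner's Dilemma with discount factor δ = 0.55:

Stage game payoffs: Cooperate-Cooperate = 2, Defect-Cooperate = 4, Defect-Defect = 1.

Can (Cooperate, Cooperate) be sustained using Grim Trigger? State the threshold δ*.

δ* = 0.6667; since δ = 0.55 < 0.6667, cooperation cannot be sustained

Work:
For Grim Trigger:
Cooperate forever: 2/(1-δ)
Defect then punished: 4 + 1·δ/(1-δ)
Need: 2/(1-δ) ≥ 4 + 1·δ/(1-δ)
Solving: δ ≥ (T-R)/(T-P) = (4-2)/(4-1) = 0.6667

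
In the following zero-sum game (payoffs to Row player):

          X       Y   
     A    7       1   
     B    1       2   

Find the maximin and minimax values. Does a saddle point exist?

Maximin = 1, Minimax = 2, Saddle: False

Work:
Row minimums: [1, 1] → maximin = 1
Column maximums: [7, 2] → minimax = 2
No saddle point (maximin ≠ minimax). Mixed strategy needed.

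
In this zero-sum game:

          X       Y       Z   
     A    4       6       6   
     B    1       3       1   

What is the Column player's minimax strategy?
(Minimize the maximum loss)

Column should play X, value = 4

Work:
Column player minimizes Row's maximum payoff:
Column X: max payoff to Row = 4
Column Y: max payoff to Row = 6
Column Z: max payoff to Row = 6
Minimum is 4, achieved by column X.
Minimax strategy: X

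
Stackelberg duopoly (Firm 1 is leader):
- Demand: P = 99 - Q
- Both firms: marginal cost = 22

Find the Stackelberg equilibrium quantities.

q₁* (leader) = 38.5, q₂* (follower) = 19.25

Work:
Follower's reaction: q₂ = (a - c - q₁)/2
Leader substitutes: π₁ = q₁·(a - q₁ - (a-c-q₁)/2 - c)
FOC: q₁* = (99 - 22)/2 = 38.50
Then: q₂* = (99 - 22 - 38.5)/2 = 19.25
Leader has first-mover advantage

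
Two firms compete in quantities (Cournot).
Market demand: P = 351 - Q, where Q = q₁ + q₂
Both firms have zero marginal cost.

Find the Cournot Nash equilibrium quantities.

q₁* = q₂* = 117.0; P* = 117.0

Work:
Profit: π_i = P·q_i = (a - q_i - q_j)·q_i
FOC: ∂π_i/∂q_i = a - 2q_i - q_j = 0
Reaction function: q_i = (351 - q_j)/2
Symmetry: q* = 351/3 = 117.0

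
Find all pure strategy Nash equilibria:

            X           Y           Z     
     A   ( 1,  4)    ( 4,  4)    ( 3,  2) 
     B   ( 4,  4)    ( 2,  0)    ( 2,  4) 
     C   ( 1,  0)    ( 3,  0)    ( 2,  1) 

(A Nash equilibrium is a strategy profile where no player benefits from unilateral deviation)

Nash equilibrium: (A, Y), (B, X)

Work:
Best responses:
  P1 vs X: payoffs [1, 4, 1] → best response B (payoff 4)
  P1 vs Y: payoffs [4, 2, 3] → best response A (payoff 4)
  P1 vs Z: payoffs [3, 2, 2] → best response A (payoff 3)
  P2 vs A: payoffs [4, 4, 2] → best response X/Y (payoff 4)
  P2 vs B: payoffs [4, 0, 4] → best response X/Z (payoff 4)
  P2 vs C: payoffs [0, 0, 1] → best response Z (payoff 1)
Mutual best responses: (A,Y), (B,X) → Nash equilibria.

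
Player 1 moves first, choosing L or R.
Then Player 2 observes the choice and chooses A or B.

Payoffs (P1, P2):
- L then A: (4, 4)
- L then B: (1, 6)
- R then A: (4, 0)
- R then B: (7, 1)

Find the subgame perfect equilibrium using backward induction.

P1 plays R, P2 plays B after L and B after R; Payoff (7, 1)

Work:
Backward induction:
After L: P2 chooses B → P1 gets 1
After R: P2 chooses B → P1 gets 7
P1 chooses R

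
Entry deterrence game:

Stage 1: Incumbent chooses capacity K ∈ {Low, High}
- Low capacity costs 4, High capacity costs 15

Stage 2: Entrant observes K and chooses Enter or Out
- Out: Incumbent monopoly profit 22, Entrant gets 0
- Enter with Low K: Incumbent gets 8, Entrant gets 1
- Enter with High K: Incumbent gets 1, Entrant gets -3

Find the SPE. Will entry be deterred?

SPE: (High, Enter|Low, Out|High); Entry deterred. Incumbent net profit = 7

Work:
After Low K: Entrant enters (1 > 0)
After High K: Entrant stays out (-3 < 0)
Incumbent: Low → 8−4=4, High → 22−15=7
Incumbent chooses High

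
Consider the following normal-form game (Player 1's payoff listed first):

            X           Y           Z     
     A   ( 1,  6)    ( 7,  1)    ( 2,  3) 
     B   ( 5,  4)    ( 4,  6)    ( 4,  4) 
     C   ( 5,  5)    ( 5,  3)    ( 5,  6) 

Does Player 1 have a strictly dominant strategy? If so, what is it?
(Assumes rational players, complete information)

No strictly dominant strategy exists for Player 1

Work:
A strategy strictly dominates another if it gives a strictly higher payoff against every opponent action. Compare each pair of P1's strategies column-by-column:
  A vs B: [1 vs 5, 7 vs 4, 2 vs 4] → A does not strictly dominate B (column X: 1 ≤ 5)
  A vs C: [1 vs 5, 7 vs 5, 2 vs 5] → A does not strictly dominate C (column X: 1 ≤ 5)
  B vs A: [5 vs 1, 4 vs 7, 4 vs 2] → B does not strictly dominate A (column Y: 4 ≤ 7)
  B vs C: [5 vs 5, 4 vs 5, 4 vs 5] → B does not strictly dominate C (column X: 5 ≤ 5)
  C vs A: [5 vs 1, 5 vs 7, 5 vs 2] → C does not strictly dominate A (column Y: 5 ≤ 7)
  C vs B: [5 vs 5, 5 vs 4, 5 vs 4] → C does not strictly dominate B (column X: 5 ≤ 5)
No single strategy strictly dominates all others → no strictly dominant strategy.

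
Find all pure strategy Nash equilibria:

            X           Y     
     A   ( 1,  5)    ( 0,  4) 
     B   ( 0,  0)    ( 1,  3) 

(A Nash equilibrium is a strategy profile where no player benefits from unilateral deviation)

Nash equilibrium: (A, X), (B, Y)

Work:
Best responses:
  P1 vs X: payoffs [1, 0] → best response A (payoff 1)
  P1 vs Y: payoffs [0, 1] → best response B (payoff 1)
  P2 vs A: payoffs [5, 4] → best response X (payoff 5)
  P2 vs B: payoffs [0, 3] → best response Y (payoff 3)
Mutual best responses: (A,X), (B,Y) → Nash equilibria.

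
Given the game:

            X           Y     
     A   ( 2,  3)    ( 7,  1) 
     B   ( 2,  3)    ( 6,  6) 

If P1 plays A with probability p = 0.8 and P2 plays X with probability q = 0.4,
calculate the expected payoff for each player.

E[P1] = 4.88, E[P2] = 2.4

Work:
E[P1] = p·q·π₁(A,X) + p·(1-q)·π₁(A,Y) + (1-p)·q·π₁(B,X) + (1-p)·(1-q)·π₁(B,Y)
= 0.8·0.4·2 + 0.8·0.6·7 + 0.2·0.4·2 + 0.2·0.6·6
= 4.88

E[P2] = 2.4 (similar calculation)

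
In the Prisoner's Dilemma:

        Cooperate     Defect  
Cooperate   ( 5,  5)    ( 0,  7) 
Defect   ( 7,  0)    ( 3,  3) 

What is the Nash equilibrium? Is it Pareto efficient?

(Defect, Defect) is NE; not Pareto efficient

Work:
Defect dominates Cooperate for both players:
If P2 cooperates: Defect (7) > Cooperate (5)
If P2 defects: Defect (3) > Cooperate (0)
NE: (Defect, Defect) with payoff (3, 3)
But (Cooperate, Cooperate) = (5, 5) Pareto dominates (3, 3)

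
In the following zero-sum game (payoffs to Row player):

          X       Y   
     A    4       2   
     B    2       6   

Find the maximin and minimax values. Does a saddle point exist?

Maximin = 2, Minimax = 4, Saddle: False

Work:
Row minimums: [2, 2] → maximin = 2
Column maximums: [4, 6] → minimax = 4
No saddle point (maximin ≠ minimax). Mixed strategy needed.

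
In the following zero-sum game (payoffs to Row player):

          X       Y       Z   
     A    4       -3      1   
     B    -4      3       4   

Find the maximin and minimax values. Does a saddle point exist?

Maximin = -3, Minimax = 3, Saddle: False

Work:
Row minimums: [-3, -4] → maximin = -3
Column maximums: [4, 3, 4] → minimax = 3
No saddle point (maximin ≠ minimax). Mixed strategy needed.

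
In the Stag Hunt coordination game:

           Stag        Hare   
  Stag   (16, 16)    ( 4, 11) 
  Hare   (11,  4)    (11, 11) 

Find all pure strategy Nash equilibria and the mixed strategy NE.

Pure NE: (Stag, Stag) and (Hare, Hare); Mixed NE: p = 0.5833, q = 0.5833

Work:
Check pure NE:
(Stag, Stag): (16, 16) - no unilateral deviation beneficial
(Hare, Hare): (11, 11) - no unilateral deviation beneficial
Mixed NE: P1 plays Stag with p = 0.5833, P2 plays Stag with q = 0.5833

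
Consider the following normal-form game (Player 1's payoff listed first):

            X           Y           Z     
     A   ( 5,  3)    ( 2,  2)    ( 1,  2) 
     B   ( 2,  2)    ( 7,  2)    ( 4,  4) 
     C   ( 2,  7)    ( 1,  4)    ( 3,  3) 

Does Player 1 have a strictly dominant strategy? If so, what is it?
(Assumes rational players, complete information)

No strictly dominant strategy exists for Player 1

Work:
A strategy strictly dominates another if it gives a strictly higher payoff against every opponent action. Compare each pair of P1's strategies column-by-column:
  A vs B: [5 vs 2, 2 vs 7, 1 vs 4] → A does not strictly dominate B (column Y: 2 ≤ 7)
  A vs C: [5 vs 2, 2 vs 1, 1 vs 3] → A does not strictly dominate C (column Z: 1 ≤ 3)
  B vs A: [2 vs 5, 7 vs 2, 4 vs 1] → B does not strictly dominate A (column X: 2 ≤ 5)
  B vs C: [2 vs 2, 7 vs 1, 4 vs 3] → B does not strictly dominate C (column X: 2 ≤ 2)
  C vs A: [2 vs 5, 1 vs 2, 3 vs 1] → C does not strictly dominate A (column X: 2 ≤ 5)
  C vs B: [2 vs 2, 1 vs 7, 3 vs 4] → C does not strictly dominate B (column X: 2 ≤ 2)
No single strategy strictly dominates all others → no strictly dominant strategy.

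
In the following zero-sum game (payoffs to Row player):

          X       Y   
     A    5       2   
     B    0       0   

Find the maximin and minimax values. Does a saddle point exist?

Maximin = 2, Minimax = 2, Saddle: True

Work:
Row minimums: [2, 0] → maximin = 2
Column maximums: [5, 2] → minimax = 2
Saddle point exists! Game value = 2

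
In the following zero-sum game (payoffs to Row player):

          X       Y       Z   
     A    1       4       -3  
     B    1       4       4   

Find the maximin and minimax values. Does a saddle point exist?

Maximin = 1, Minimax = 1, Saddle: True

Work:
Row minimums: [-3, 1] → maximin = 1
Column maximums: [1, 4, 4] → minimax = 1
Saddle point exists! Game value = 1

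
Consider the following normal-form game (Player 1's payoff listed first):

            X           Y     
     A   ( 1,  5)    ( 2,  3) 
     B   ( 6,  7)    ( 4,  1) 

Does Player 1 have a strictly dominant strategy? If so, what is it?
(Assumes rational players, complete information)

Yes, Player 1's strictly dominant strategy is B

Work:
A strategy strictly dominates another if it gives a strictly higher payoff against every opponent action. Compare each pair of P1's strategies column-by-column:
  A vs B: [1 vs 6, 2 vs 4] → A does not strictly dominate B (column X: 1 ≤ 6)
  B vs A: [6 vs 1, 4 vs 2] → B strictly dominates A
B strictly dominates every other strategy → strictly dominant.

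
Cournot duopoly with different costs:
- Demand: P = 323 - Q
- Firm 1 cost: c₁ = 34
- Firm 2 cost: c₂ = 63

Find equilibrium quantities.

q₁* = 106.0, q₂* = 77.0

Work:
Reaction: q₁ = (323 - 34 - q₂)/2
Reaction: q₂ = (323 - 63 - q₁)/2
Solve simultaneously:
q₁* = (323 - 2×34 + 63)/3 = 106.0
q₂* = (323 - 2×63 + 34)/3 = 77.0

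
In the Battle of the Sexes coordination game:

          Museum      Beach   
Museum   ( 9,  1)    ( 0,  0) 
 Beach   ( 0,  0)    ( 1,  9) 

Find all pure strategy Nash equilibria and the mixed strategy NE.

Pure NE: (Museum, Museum) and (Beach, Beach); Mixed NE: p = 0.9, q = 0.1

Work:
Check pure NE:
(Museum, Museum): (9, 1) - no unilateral deviation beneficial
(Beach, Beach): (1, 9) - no unilateral deviation beneficial
Mixed NE: P1 plays Museum with p = 0.9, P2 plays Museum with q = 0.1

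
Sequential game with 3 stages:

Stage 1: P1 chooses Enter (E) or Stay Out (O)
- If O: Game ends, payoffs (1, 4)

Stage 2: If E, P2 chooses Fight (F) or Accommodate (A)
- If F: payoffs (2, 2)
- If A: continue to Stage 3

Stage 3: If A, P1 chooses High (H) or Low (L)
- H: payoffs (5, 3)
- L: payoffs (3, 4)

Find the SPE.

SPE: (E, A, H); Outcome (5, 3)

Work:
Stage 3: P1 chooses H (5 vs 3)
Stage 2: P2: F->2, A->3 (anticipating H). Choose A
Stage 1: P1: O->1, E->5 (anticipating A, H). Choose E
SPE path: E -> A -> H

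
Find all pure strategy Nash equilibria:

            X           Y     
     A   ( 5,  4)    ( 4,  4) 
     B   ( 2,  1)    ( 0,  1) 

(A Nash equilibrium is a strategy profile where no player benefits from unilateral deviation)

Nash equilibrium: (A, X), (A, Y)

Work:
Best responses:
  P1 vs X: payoffs [5, 2] → best response A (payoff 5)
  P1 vs Y: payoffs [4, 0] → best response A (payoff 4)
  P2 vs A: payoffs [4, 4] → best response X/Y (payoff 4)
  P2 vs B: payoffs [1, 1] → best response X/Y (payoff 1)
Mutual best responses: (A,X), (A,Y) → Nash equilibria.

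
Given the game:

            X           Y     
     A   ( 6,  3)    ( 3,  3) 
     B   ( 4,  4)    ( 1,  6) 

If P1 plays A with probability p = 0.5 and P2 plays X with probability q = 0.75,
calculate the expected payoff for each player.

E[P1] = 4.25, E[P2] = 3.75

Work:
E[P1] = p·q·π₁(A,X) + p·(1-q)·π₁(A,Y) + (1-p)·q·π₁(B,X) + (1-p)·(1-q)·π₁(B,Y)
= 0.5·0.75·6 + 0.5·0.25·3 + 0.5·0.75·4 + 0.5·0.25·1
= 4.25

E[P2] = 3.75 (similar calculation)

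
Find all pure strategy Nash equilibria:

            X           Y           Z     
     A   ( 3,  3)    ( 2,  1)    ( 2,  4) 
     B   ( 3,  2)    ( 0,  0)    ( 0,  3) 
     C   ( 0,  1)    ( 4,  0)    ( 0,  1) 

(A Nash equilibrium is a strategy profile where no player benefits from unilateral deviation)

Nash equilibrium: (A, Z)

Work:
Best responses:
  P1 vs X: payoffs [3, 3, 0] → best response A/B (payoff 3)
  P1 vs Y: payoffs [2, 0, 4] → best response C (payoff 4)
  P1 vs Z: payoffs [2, 0, 0] → best response A (payoff 2)
  P2 vs A: payoffs [3, 1, 4] → best response Z (payoff 4)
  P2 vs B: payoffs [2, 0, 3] → best response Z (payoff 3)
  P2 vs C: payoffs [1, 0, 1] → best response X/Z (payoff 1)
Mutual best responses: (A,Z) → Nash equilibria.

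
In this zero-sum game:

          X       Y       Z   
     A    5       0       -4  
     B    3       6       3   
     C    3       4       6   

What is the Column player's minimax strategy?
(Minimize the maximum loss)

Column should play X, value = 5

Work:
Column player minimizes Row's maximum payoff:
Column X: max payoff to Row = 5
Column Y: max payoff to Row = 6
Column Z: max payoff to Row = 6
Minimum is 5, achieved by column X.
Minimax strategy: X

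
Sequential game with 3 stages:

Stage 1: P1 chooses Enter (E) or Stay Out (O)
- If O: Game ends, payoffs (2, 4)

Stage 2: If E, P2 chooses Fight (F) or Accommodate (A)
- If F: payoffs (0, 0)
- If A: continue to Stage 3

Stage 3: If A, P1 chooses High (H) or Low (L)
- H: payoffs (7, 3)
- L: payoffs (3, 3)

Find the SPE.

SPE: (E, A, H); Outcome (7, 3)

Work:
Stage 3: P1 chooses H (7 vs 3)
Stage 2: P2: F->0, A->3 (anticipating H). Choose A
Stage 1: P1: O->2, E->7 (anticipating A, H). Choose E
SPE path: E -> A -> H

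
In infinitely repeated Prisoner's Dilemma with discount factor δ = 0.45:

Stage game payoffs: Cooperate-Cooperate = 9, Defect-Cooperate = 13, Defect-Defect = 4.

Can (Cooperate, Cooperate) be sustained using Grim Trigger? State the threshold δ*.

δ* = 0.4444; since δ = 0.45 ≥ 0.4444, cooperation can be sustained

Work:
For Grim Trigger:
Cooperate forever: 9/(1-δ)
Defect then punished: 13 + 4·δ/(1-δ)
Need: 9/(1-δ) ≥ 13 + 4·δ/(1-δ)
Solving: δ ≥ (T-R)/(T-P) = (13-9)/(13-4) = 0.4444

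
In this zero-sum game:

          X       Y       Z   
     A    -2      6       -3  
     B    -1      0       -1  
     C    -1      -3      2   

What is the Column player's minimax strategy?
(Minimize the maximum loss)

Column should play X, value = -1

Work:
Column player minimizes Row's maximum payoff:
Column X: max payoff to Row = -1
Column Y: max payoff to Row = 6
Column Z: max payoff to Row = 2
Minimum is -1, achieved by column X.
Minimax strategy: X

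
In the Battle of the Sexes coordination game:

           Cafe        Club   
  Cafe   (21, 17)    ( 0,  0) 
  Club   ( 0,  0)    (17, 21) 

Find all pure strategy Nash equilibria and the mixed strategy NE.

Pure NE: (Cafe, Cafe) and (Club, Club); Mixed NE: p = 0.5526, q = 0.4474

Work:
Check pure NE:
(Cafe, Cafe): (21, 17) - no unilateral deviation beneficial
(Club, Club): (17, 21) - no unilateral deviation beneficial
Mixed NE: P1 plays Cafe with p = 0.5526, P2 plays Cafe with q = 0.4474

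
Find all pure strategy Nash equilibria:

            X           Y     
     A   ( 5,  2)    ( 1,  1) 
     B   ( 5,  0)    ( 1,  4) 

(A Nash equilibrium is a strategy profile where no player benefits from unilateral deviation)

Nash equilibrium: (A, X), (B, Y)

Work:
Best responses:
  P1 vs X: payoffs [5, 5] → best response A/B (payoff 5)
  P1 vs Y: payoffs [1, 1] → best response A/B (payoff 1)
  P2 vs A: payoffs [2, 1] → best response X (payoff 2)
  P2 vs B: payoffs [0, 4] → best response Y (payoff 4)
Mutual best responses: (A,X), (B,Y) → Nash equilibria.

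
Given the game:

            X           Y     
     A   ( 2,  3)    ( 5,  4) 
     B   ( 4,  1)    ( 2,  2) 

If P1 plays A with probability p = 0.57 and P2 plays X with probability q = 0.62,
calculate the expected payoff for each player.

E[P1] = 3.183, E[P2] = 2.52

Work:
E[P1] = p·q·π₁(A,X) + p·(1-q)·π₁(A,Y) + (1-p)·q·π₁(B,X) + (1-p)·(1-q)·π₁(B,Y)
= 0.57·0.62·2 + 0.57·0.38·5 + 0.43·0.62·4 + 0.43·0.38·2
= 3.183

E[P2] = 2.52 (similar calculation)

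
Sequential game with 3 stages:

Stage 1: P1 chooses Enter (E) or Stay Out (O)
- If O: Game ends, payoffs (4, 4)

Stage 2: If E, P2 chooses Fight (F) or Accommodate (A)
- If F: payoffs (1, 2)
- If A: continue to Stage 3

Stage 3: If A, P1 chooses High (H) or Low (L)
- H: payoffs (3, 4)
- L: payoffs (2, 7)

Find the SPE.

SPE: (O, A, H); Outcome (4, 4)

Work:
Stage 3: P1 chooses H (3 vs 2)
Stage 2: P2: F->2, A->4 (anticipating H). Choose A
Stage 1: P1: O->4, E->3 (anticipating A, H). Choose O
SPE path: O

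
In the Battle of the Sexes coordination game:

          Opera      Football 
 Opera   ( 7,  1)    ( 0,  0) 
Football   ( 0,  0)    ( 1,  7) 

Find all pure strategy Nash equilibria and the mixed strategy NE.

Pure NE: (Opera, Opera) and (Football, Football); Mixed NE: p = 0.875, q = 0.125

Work:
Check pure NE:
(Opera, Opera): (7, 1) - no unilateral deviation beneficial
(Football, Football): (1, 7) - no unilateral deviation beneficial
Mixed NE: P1 plays Opera with p = 0.875, P2 plays Opera with q = 0.125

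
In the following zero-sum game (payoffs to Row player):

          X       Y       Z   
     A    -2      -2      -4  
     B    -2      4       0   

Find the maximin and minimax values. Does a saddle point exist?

Maximin = -2, Minimax = -2, Saddle: True

Work:
Row minimums: [-4, -2] → maximin = -2
Column maximums: [-2, 4, 0] → minimax = -2
Saddle point exists! Game value = -2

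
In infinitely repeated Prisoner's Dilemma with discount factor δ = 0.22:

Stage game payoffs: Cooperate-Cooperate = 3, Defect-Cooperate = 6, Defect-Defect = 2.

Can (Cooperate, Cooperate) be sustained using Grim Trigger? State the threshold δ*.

δ* = 0.75; since δ = 0.22 < 0.75, cooperation cannot be sustained

Work:
For Grim Trigger:
Cooperate forever: 3/(1-δ)
Defect then punished: 6 + 2·δ/(1-δ)
Need: 3/(1-δ) ≥ 6 + 2·δ/(1-δ)
Solving: δ ≥ (T-R)/(T-P) = (6-3)/(6-2) = 0.75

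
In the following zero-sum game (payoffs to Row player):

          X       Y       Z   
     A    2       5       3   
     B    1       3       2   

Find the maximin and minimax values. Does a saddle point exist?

Maximin = 2, Minimax = 2, Saddle: True

Work:
Row minimums: [2, 1] → maximin = 2
Column maximums: [2, 5, 3] → minimax = 2
Saddle point exists! Game value = 2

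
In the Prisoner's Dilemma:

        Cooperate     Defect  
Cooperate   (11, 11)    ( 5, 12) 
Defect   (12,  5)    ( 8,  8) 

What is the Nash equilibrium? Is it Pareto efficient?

(Defect, Defect) is NE; not Pareto efficient

Work:
Defect dominates Cooperate for both players:
If P2 cooperates: Defect (12) > Cooperate (11)
If P2 defects: Defect (8) > Cooperate (5)
NE: (Defect, Defect) with payoff (8, 8)
But (Cooperate, Cooperate) = (11, 11) Pareto dominates (8, 8)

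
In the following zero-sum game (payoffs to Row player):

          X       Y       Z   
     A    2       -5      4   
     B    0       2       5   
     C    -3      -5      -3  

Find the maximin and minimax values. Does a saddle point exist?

Maximin = 0, Minimax = 2, Saddle: False

Work:
Row minimums: [-5, 0, -5] → maximin = 0
Column maximums: [2, 2, 5] → minimax = 2
No saddle point (maximin ≠ minimax). Mixed strategy needed.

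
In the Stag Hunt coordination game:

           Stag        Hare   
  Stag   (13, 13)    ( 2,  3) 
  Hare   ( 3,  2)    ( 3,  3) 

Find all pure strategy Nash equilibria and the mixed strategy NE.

Pure NE: (Stag, Stag) and (Hare, Hare); Mixed NE: p = 0.0909, q = 0.0909

Work:
Check pure NE:
(Stag, Stag): (13, 13) - no unilateral deviation beneficial
(Hare, Hare): (3, 3) - no unilateral deviation beneficial
Mixed NE: P1 plays Stag with p = 0.0909, P2 plays Stag with q = 0.0909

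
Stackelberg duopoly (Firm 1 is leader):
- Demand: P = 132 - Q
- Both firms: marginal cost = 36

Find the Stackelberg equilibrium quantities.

q₁* (leader) = 48.0, q₂* (follower) = 24.0

Work:
Follower's reaction: q₂ = (a - c - q₁)/2
Leader substitutes: π₁ = q₁·(a - q₁ - (a-c-q₁)/2 - c)
FOC: q₁* = (132 - 36)/2 = 48.00
Then: q₂* = (132 - 36 - 48.0)/2 = 24.00
Leader has first-mover advantage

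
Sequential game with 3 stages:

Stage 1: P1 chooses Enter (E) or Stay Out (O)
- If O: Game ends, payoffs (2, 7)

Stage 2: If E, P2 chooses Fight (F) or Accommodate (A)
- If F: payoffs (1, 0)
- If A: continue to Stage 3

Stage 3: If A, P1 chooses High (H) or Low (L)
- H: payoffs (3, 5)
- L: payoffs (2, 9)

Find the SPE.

SPE: (E, A, H); Outcome (3, 5)

Work:
Stage 3: P1 chooses H (3 vs 2)
Stage 2: P2: F->0, A->5 (anticipating H). Choose A
Stage 1: P1: O->2, E->3 (anticipating A, H). Choose E
SPE path: E -> A -> H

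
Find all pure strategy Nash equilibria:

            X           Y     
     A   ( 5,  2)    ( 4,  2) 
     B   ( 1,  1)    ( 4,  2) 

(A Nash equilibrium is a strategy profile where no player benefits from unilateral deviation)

Nash equilibrium: (A, X), (A, Y), (B, Y)

Work:
Best responses:
  P1 vs X: payoffs [5, 1] → best response A (payoff 5)
  P1 vs Y: payoffs [4, 4] → best response A/B (payoff 4)
  P2 vs A: payoffs [2, 2] → best response X/Y (payoff 2)
  P2 vs B: payoffs [1, 2] → best response Y (payoff 2)
Mutual best responses: (A,X), (A,Y), (B,Y) → Nash equilibria.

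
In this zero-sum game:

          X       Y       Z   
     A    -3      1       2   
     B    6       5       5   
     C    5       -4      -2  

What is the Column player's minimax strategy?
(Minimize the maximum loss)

Column should play Y or Z (all achieve the minimum), value = 5

Work:
Column player minimizes Row's maximum payoff:
Column X: max payoff to Row = 6
Column Y: max payoff to Row = 5
Column Z: max payoff to Row = 5
Minimum is 5, achieved by columns Y, Z (tied).
Each of Y or Z is a minimax strategy.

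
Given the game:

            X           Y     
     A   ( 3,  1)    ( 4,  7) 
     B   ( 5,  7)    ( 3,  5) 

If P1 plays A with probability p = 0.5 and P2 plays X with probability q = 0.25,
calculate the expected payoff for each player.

E[P1] = 3.625, E[P2] = 5.5

Work:
E[P1] = p·q·π₁(A,X) + p·(1-q)·π₁(A,Y) + (1-p)·q·π₁(B,X) + (1-p)·(1-q)·π₁(B,Y)
= 0.5·0.25·3 + 0.5·0.75·4 + 0.5·0.25·5 + 0.5·0.75·3
= 3.625

E[P2] = 5.5 (similar calculation)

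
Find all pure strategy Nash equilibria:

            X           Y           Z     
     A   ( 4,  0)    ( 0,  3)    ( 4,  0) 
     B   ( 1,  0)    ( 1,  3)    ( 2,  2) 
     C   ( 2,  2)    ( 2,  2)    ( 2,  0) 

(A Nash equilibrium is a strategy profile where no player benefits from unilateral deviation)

Nash equilibrium: (C, Y)

Work:
Best responses:
  P1 vs X: payoffs [4, 1, 2] → best response A (payoff 4)
  P1 vs Y: payoffs [0, 1, 2] → best response C (payoff 2)
  P1 vs Z: payoffs [4, 2, 2] → best response A (payoff 4)
  P2 vs A: payoffs [0, 3, 0] → best response Y (payoff 3)
  P2 vs B: payoffs [0, 3, 2] → best response Y (payoff 3)
  P2 vs C: payoffs [2, 2, 0] → best response X/Y (payoff 2)
Mutual best responses: (C,Y) → Nash equilibria.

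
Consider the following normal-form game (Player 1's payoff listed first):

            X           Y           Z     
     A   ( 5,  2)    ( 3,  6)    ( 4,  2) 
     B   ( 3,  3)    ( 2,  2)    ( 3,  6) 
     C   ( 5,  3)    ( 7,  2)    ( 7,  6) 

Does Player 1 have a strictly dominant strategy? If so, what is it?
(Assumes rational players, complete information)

No strictly dominant strategy exists for Player 1

Work:
A strategy strictly dominates another if it gives a strictly higher payoff against every opponent action. Compare each pair of P1's strategies column-by-column:
  A vs B: [5 vs 3, 3 vs 2, 4 vs 3] → A strictly dominates B
  A vs C: [5 vs 5, 3 vs 7, 4 vs 7] → A does not strictly dominate C (column X: 5 ≤ 5)
  B vs A: [3 vs 5, 2 vs 3, 3 vs 4] → B does not strictly dominate A (column X: 3 ≤ 5)
  B vs C: [3 vs 5, 2 vs 7, 3 vs 7] → B does not strictly dominate C (column X: 3 ≤ 5)
  C vs A: [5 vs 5, 7 vs 3, 7 vs 4] → C does not strictly dominate A (column X: 5 ≤ 5)
  C vs B: [5 vs 3, 7 vs 2, 7 vs 3] → C strictly dominates B
No single strategy strictly dominates all others → no strictly dominant strategy.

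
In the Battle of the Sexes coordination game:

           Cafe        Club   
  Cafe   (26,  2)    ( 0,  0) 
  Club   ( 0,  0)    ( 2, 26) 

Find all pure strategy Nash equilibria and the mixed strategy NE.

Pure NE: (Cafe, Cafe) and (Club, Club); Mixed NE: p = 0.9286, q = 0.0714

Work:
Check pure NE:
(Cafe, Cafe): (26, 2) - no unilateral deviation beneficial
(Club, Club): (2, 26) - no unilateral deviation beneficial
Mixed NE: P1 plays Cafe with p = 0.9286, P2 plays Cafe with q = 0.0714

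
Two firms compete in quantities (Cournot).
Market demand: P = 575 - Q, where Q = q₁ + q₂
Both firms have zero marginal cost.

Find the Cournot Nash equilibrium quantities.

q₁* = q₂* = 191.67; P* = 191.67

Work:
Profit: π_i = P·q_i = (a - q_i - q_j)·q_i
FOC: ∂π_i/∂q_i = a - 2q_i - q_j = 0
Reaction function: q_i = (575 - q_j)/2
Symmetry: q* = 575/3 = 191.67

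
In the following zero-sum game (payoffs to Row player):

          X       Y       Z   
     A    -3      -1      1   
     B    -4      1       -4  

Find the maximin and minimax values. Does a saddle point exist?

Maximin = -3, Minimax = -3, Saddle: True

Work:
Row minimums: [-3, -4] → maximin = -3
Column maximums: [-3, 1, 1] → minimax = -3
Saddle point exists! Game value = -3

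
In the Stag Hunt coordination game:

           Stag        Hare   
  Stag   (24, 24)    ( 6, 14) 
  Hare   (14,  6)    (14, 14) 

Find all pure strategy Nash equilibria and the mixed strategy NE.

Pure NE: (Stag, Stag) and (Hare, Hare); Mixed NE: p = 0.4444, q = 0.4444

Work:
Check pure NE:
(Stag, Stag): (24, 24) - no unilateral deviation beneficial
(Hare, Hare): (14, 14) - no unilateral deviation beneficial
Mixed NE: P1 plays Stag with p = 0.4444, P2 plays Stag with q = 0.4444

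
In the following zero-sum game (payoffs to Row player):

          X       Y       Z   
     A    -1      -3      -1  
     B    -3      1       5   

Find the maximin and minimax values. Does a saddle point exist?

Maximin = -3, Minimax = -1, Saddle: False

Work:
Row minimums: [-3, -3] → maximin = -3
Column maximums: [-1, 1, 5] → minimax = -1
No saddle point (maximin ≠ minimax). Mixed strategy needed.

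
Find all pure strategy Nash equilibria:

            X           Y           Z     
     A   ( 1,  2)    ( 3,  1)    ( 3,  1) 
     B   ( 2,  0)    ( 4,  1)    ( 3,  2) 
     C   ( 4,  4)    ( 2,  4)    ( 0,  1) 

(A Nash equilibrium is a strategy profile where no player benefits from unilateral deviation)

Nash equilibrium: (B, Z), (C, X)

Work:
Best responses:
  P1 vs X: payoffs [1, 2, 4] → best response C (payoff 4)
  P1 vs Y: payoffs [3, 4, 2] → best response B (payoff 4)
  P1 vs Z: payoffs [3, 3, 0] → best response A/B (payoff 3)
  P2 vs A: payoffs [2, 1, 1] → best response X (payoff 2)
  P2 vs B: payoffs [0, 1, 2] → best response Z (payoff 2)
  P2 vs C: payoffs [4, 4, 1] → best response X/Y (payoff 4)
Mutual best responses: (B,Z), (C,X) → Nash equilibria.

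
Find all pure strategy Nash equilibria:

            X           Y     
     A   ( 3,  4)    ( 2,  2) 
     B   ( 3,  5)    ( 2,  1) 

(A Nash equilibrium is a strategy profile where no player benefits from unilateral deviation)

Nash equilibrium: (A, X), (B, X)

Work:
Best responses:
  P1 vs X: payoffs [3, 3] → best response A/B (payoff 3)
  P1 vs Y: payoffs [2, 2] → best response A/B (payoff 2)
  P2 vs A: payoffs [4, 2] → best response X (payoff 4)
  P2 vs B: payoffs [5, 1] → best response X (payoff 5)
Mutual best responses: (A,X), (B,X) → Nash equilibria.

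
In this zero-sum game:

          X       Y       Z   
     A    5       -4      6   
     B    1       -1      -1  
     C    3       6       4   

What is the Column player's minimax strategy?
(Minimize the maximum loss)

Column should play X, value = 5

Work:
Column player minimizes Row's maximum payoff:
Column X: max payoff to Row = 5
Column Y: max payoff to Row = 6
Column Z: max payoff to Row = 6
Minimum is 5, achieved by column X.
Minimax strategy: X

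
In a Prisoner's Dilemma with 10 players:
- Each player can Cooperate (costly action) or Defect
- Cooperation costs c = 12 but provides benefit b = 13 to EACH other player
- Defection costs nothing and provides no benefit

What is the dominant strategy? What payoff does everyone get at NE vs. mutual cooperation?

Dominant: Defect; NE payoff = 0; Coop payoff = 105

Work:
Defect dominates (saves cost c = 12, benefit to others is external)
NE: All defect → everyone gets 0
If all cooperate: each receives (9)×13 - 12 = 105
Social dilemma: 105 > 0 but NE gives 0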